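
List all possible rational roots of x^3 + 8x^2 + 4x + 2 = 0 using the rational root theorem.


Rational root theorem: possible roots are ±p/q where:
  p divides the constant term (2): p ∈ {1, 2}
  q divides the leading coefficient (1): q ∈ {1}

All possible rational roots: -2, -1, 1, 2

-2, -1, 1, 2


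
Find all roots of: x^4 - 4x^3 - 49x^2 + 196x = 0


The constant term is 0, so x = 0 is a root. Factor out x:
  x^3 - 4x^2 - 49x + 196 = 0
Let p(x) = x^3 - 4x^2 - 49x + 196. By the rational root theorem (leading coefficient 1), any rational root is an integer divisor of 196: try ±1, ±2, ... in turn.
Test x = 1: value = 144 ≠ 0.
Test x = -1: value = 240 ≠ 0.
Test x = 2: value = 90 ≠ 0.
Test x = -2: value = 270 ≠ 0.
Test x = 4: value = 0 ✓, so (x - 4) is a factor.
Synthetic division by (x - 4): bring down 1; 1(4) - 4 = 0; 0(4) - 49 = -49; (-49)(4) + 196 = 0 → quotient x^2 - 49, remainder 0.
Solve the quadratic x^2 - 49 = 0: discriminant = 0^2 - 4(1)(-49) = 0 + 196 = 196.
sqrt(196) = 14, so x = (0 ± 14)/2: x = 7 or x = -7.
Collecting all roots found:

x = -7, x = 0, x = 4, x = 7


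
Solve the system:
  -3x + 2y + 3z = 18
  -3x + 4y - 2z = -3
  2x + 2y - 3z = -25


Using Cramer's rule. Expand each determinant along the first row.
D  = (-3)*[4*(-3) - (-2)*2] - 2*[(-3)*(-3) - (-2)*2] + 3*[(-3)*2 - 4*2]
  = (-3)*(-8) - 2*(13) + 3*(-14) = -44
Dx = 18*[4*(-3) - (-2)*2] - 2*[(-3)*(-3) - (-2)*(-25)] + 3*[(-3)*2 - 4*(-25)]
  = 18*(-8) - 2*(-41) + 3*(94) = 220
Dy = (-3)*[(-3)*(-3) - (-2)*(-25)] - 18*[(-3)*(-3) - (-2)*2] + 3*[(-3)*(-25) - (-3)*2]
  = (-3)*(-41) - 18*(13) + 3*(81) = 132
Dz = (-3)*[4*(-25) - (-3)*2] - 2*[(-3)*(-25) - (-3)*2] + 18*[(-3)*2 - 4*2]
  = (-3)*(-94) - 2*(81) + 18*(-14) = -132
x = Dx/D = 220/-44 = -5, y = Dy/D = 132/-44 = -3, z = Dz/D = -132/-44 = 3
Check eq1: (-3)(-5) + (2)(-3) + (3)(3) = 18 = 18 ✓
Check eq2: (-3)(-5) + (4)(-3) + (-2)(3) = -3 = -3 ✓
Check eq3: (2)(-5) + (2)(-3) + (-3)(3) = -25 = -25 ✓

x = -5, y = -3, z = 3


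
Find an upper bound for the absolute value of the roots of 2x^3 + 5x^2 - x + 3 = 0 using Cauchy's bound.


Cauchy's bound: all roots r satisfy |r| <= 1 + max(|a_i/a_n|) for i = 0,...,n-1
where a_n is the leading coefficient.

Coefficients: [2, 5, -1, 3]
Leading coefficient a_n = 2
Ratios |a_i/a_n|: 5/2, 1/2, 3/2
Maximum ratio: 5/2
Cauchy's bound: |r| <= 1 + 5/2 = 7/2

Upper bound = 7/2


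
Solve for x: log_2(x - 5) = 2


Convert to exponential form: x - 5 = 2^2 = 4
x = 4 + 5 = 9
Check: log_2(9 - 5) = log_2(4) = log_2(4) = 2 ✓

x = 9


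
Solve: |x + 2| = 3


An absolute value equation |expr| = 3 gives two cases:
Case 1: x + 2 = 3
  x = 1, so x = 1
Case 2: x + 2 = -3
  x = -5, so x = -5

x = -5, x = 1


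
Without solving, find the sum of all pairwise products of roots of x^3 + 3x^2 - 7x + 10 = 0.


By Vieta's formulas for x^3 + bx^2 + cx + d = 0:
  r1 + r2 + r3 = -b/a = -3
  r1*r2 + r1*r3 + r2*r3 = c/a = -7
  r1*r2*r3 = -d/a = -10


Sum of pairwise products = -7


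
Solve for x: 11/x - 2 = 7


Subtract -2 from both sides: 11/x = 9
Multiply both sides by x: 11 = 9 * x
Divide by 9: x = 11/9

x = 11/9


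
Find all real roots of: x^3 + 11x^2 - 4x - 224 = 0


Let p(x) = x^3 + 11x^2 - 4x - 224. By the rational root theorem (leading coefficient 1), any rational root is an integer divisor of 224: try ±1, ±2, ... in turn.
Test x = 1: value = -216 ≠ 0.
Test x = -1: value = -210 ≠ 0.
Test x = 2: value = -180 ≠ 0.
Test x = -2: value = -180 ≠ 0.
Test x = 4: value = 0 ✓, so (x - 4) is a factor.
Synthetic division by (x - 4): bring down 1; 1(4) + 11 = 15; 15(4) - 4 = 56; 56(4) - 224 = 0 → quotient x^2 + 15x + 56, remainder 0.
Solve the quadratic x^2 + 15x + 56 = 0: discriminant = 15^2 - 4(1)(56) = 225 - 224 = 1.
sqrt(1) = 1, so x = (-15 ± 1)/2: x = -7 or x = -8.

x = -8, x = -7, x = 4


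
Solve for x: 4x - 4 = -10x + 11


Starting with: 4x - 4 = -10x + 11
Move all x terms to left: (4 + 10)x = 11 + 4
Simplify: 14x = 15
Divide both sides by 14: x = 15/14

x = 15/14


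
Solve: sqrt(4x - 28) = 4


Square both sides: 4x - 28 = 4^2 = 16
4x = 16 + 28 = 44
x = 11
Check: sqrt(4*11 - 28) = sqrt(16) = 4 ✓

x = 11


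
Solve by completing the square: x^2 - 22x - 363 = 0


Start: x^2 - 22x - 363 = 0
Move constant: x^2 - 22x = 363
Half of -22 is -11, squared is 121
Add 121 to both sides: x^2 - 22x + 121 = 484
(x - 11)^2 = 484
x - 11 = ±22
x = 11 + 22 = 33 or x = 11 - 22 = -11

x = -11, x = 33


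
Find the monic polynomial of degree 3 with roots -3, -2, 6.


A monic polynomial with roots -3, -2, 6 is:
p(x) = (x + 3)(x + 2)(x - 6)
After multiplying by (x + 3): x + 3
After multiplying by (x + 2): x^2 + 5x + 6
After multiplying by (x - 6): x^3 - x^2 - 24x - 36

x^3 - x^2 - 24x - 36


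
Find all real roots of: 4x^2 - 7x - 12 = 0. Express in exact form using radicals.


Using the quadratic formula: x = (-b ± sqrt(b^2 - 4ac)) / (2a)
Here a = 4, b = -7, c = -12
Discriminant = b^2 - 4ac = (-7)^2 - 4(4)(-12) = 49 + 192 = 241
Since discriminant = 241 > 0, there are two real roots.
x = (7 ± sqrt(241)) / 8
Numerically: x ≈ 2.8155 or x ≈ -1.0655

x = (7 + sqrt(241)) / 8 or x = (7 - sqrt(241)) / 8


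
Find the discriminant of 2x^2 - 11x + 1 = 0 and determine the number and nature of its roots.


For ax^2 + bx + c = 0, discriminant D = b^2 - 4ac
Here a = 2, b = -11, c = 1
D = (-11)^2 - 4(2)(1) = 121 - 8 = 113

D = 113 > 0 but not a perfect square
The equation has 2 distinct real irrational roots.

Discriminant = 113, 2 distinct real irrational roots


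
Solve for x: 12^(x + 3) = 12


Express both sides with the same base.
12 = 12^1
Since the bases match, equate exponents: x + 3 = 1
So x = 1 - (3) = -2

x = -2


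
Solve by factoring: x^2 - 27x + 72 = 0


We need two numbers that multiply to 72 and add to -27.
Those numbers are -24 and -3 (since (-24) * (-3) = 72 and (-24) + (-3) = -27).
So x^2 - 27x + 72 = (x - 24)(x - 3) = 0
Setting each factor to zero: x = 24 or x = 3

x = 3, x = 24


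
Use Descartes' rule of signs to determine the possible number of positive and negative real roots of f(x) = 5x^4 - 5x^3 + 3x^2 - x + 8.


Descartes' rule of signs:

For positive roots, count sign changes in f(x) = 5x^4 - 5x^3 + 3x^2 - x + 8:
Signs of coefficients: +, -, +, -, +
Number of sign changes: 4
Possible positive real roots: 4, 2, 0

For negative roots, examine f(-x) = 5x^4 + 5x^3 + 3x^2 + x + 8:
Signs of coefficients: +, +, +, +, +
Number of sign changes: 0
Possible negative real roots: 0

Positive roots: 4 or 2 or 0; Negative roots: 0


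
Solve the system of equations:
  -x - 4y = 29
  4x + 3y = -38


Using Cramer's rule:
Determinant D = (-1)(3) - (4)(-4) = -3 + 16 = 13
Dx = (29)(3) - (-38)(-4) = 87 - 152 = -65
Dy = (-1)(-38) - (4)(29) = 38 - 116 = -78
x = Dx/D = -65/13 = -5
y = Dy/D = -78/13 = -6

x = -5, y = -6


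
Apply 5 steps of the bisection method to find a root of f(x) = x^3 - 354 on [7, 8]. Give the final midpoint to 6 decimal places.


f(x) = x^3 - 354
f(7) = -11 < 0
f(8) = 158 > 0

Step 1: midpoint = (7.000000 + 8.000000)/2 = 7.500000
  f(7.500000) = 67.875000
  f(mid) > 0, so root is in [7.000000, 7.500000]

Step 2: midpoint = (7.000000 + 7.500000)/2 = 7.250000
  f(7.250000) = 27.078125
  f(mid) > 0, so root is in [7.000000, 7.250000]

Step 3: midpoint = (7.000000 + 7.250000)/2 = 7.125000
  f(7.125000) = 7.705078
  f(mid) > 0, so root is in [7.000000, 7.125000]

Step 4: midpoint = (7.000000 + 7.125000)/2 = 7.062500
  f(7.062500) = -1.730225
  f(mid) < 0, so root is in [7.062500, 7.125000]

Step 5: midpoint = (7.062500 + 7.125000)/2 = 7.093750
  f(7.093750) = 2.966644
  f(mid) > 0, so root is in [7.062500, 7.093750]

midpoint = 7.093750


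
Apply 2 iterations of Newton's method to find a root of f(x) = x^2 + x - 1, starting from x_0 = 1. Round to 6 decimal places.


Newton's method: x_(n+1) = x_n - f(x_n)/f'(x_n)
f(x) = x^2 + x - 1
f'(x) = 2x + 1

Iteration 1:
  f(1.000000) = 1.000000
  f'(1.000000) = 3.000000
  x_1 = 1.000000 - (1.000000)/(3.000000) = 0.666667

Iteration 2:
  f(0.666667) = 0.111111
  f'(0.666667) = 2.333333
  x_2 = 0.666667 - (0.111111)/(2.333333) = 0.619048

x_2 = 0.619048


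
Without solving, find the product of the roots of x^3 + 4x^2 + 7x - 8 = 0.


By Vieta's formulas for x^3 + bx^2 + cx + d = 0:
  r1 + r2 + r3 = -b/a = -4
  r1*r2 + r1*r3 + r2*r3 = c/a = 7
  r1*r2*r3 = -d/a = 8


Product = 8


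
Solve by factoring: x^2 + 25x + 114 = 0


We need two numbers that multiply to 114 and add to 25.
Those numbers are 19 and 6 (since 19 * 6 = 114 and 19 + 6 = 25).
So x^2 + 25x + 114 = (x + 19)(x + 6) = 0
Setting each factor to zero: x = -19 or x = -6

x = -19, x = -6


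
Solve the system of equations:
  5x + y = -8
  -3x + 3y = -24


Using Cramer's rule:
Determinant D = (5)(3) - (-3)(1) = 15 + 3 = 18
Dx = (-8)(3) - (-24)(1) = -24 + 24 = 0
Dy = (5)(-24) - (-3)(-8) = -120 - 24 = -144
x = Dx/D = 0/18 = 0
y = Dy/D = -144/18 = -8

x = 0, y = -8


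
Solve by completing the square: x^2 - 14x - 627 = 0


Start: x^2 - 14x - 627 = 0
Move constant: x^2 - 14x = 627
Half of -14 is -7, squared is 49
Add 49 to both sides: x^2 - 14x + 49 = 676
(x - 7)^2 = 676
x - 7 = ±26
x = 7 + 26 = 33 or x = 7 - 26 = -19

x = -19, x = 33


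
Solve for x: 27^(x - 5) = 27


Express both sides with the same base.
27 = 27^1
Since the bases match, equate exponents: x - 5 = 1
So x = 1 - (-5) = 6

x = 6


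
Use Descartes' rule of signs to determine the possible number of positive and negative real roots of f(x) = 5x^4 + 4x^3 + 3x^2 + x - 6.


Descartes' rule of signs:

For positive roots, count sign changes in f(x) = 5x^4 + 4x^3 + 3x^2 + x - 6:
Signs of coefficients: +, +, +, +, -
Number of sign changes: 1
Possible positive real roots: 1

For negative roots, examine f(-x) = 5x^4 - 4x^3 + 3x^2 - x - 6:
Signs of coefficients: +, -, +, -, -
Number of sign changes: 3
Possible negative real roots: 3, 1

Positive roots: 1; Negative roots: 3 or 1


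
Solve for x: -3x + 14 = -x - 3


Starting with: -3x + 14 = -x - 3
Move all x terms to left: (-3 + 1)x = -3 - 14
Simplify: -2x = -17
Divide both sides by -2: x = 17/2

x = 17/2


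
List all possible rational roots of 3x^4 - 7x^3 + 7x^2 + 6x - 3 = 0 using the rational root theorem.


Rational root theorem: possible roots are ±p/q where:
  p divides the constant term (-3): p ∈ {1, 3}
  q divides the leading coefficient (3): q ∈ {1, 3}

All possible rational roots: -3, -1, -1/3, 1/3, 1, 3

-3, -1, -1/3, 1/3, 1, 3


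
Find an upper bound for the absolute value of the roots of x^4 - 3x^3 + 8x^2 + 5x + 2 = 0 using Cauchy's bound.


Cauchy's bound: all roots r satisfy |r| <= 1 + max(|a_i/a_n|) for i = 0,...,n-1
where a_n is the leading coefficient.

Coefficients: [1, -3, 8, 5, 2]
Leading coefficient a_n = 1
Ratios |a_i/a_n|: 3, 8, 5, 2
Maximum ratio: 8
Cauchy's bound: |r| <= 1 + 8 = 9

Upper bound = 9


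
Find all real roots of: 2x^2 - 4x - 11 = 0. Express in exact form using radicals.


Using the quadratic formula: x = (-b ± sqrt(b^2 - 4ac)) / (2a)
Here a = 2, b = -4, c = -11
Discriminant = b^2 - 4ac = (-4)^2 - 4(2)(-11) = 16 + 88 = 104
Since discriminant = 104 > 0, there are two real roots.
x = (4 ± 2*sqrt(26)) / 4
Simplifying: x = (2 ± sqrt(26)) / 2
Numerically: x ≈ 3.5495 or x ≈ -1.5495

x = (2 + sqrt(26)) / 2 or x = (2 - sqrt(26)) / 2


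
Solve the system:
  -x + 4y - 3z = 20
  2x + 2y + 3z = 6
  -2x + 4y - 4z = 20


Using Cramer's rule. Expand each determinant along the first row.
D  = (-1)*[2*(-4) - 3*4] - 4*[2*(-4) - 3*(-2)] + (-3)*[2*4 - 2*(-2)]
  = (-1)*(-20) - 4*(-2) + (-3)*(12) = -8
Dx = 20*[2*(-4) - 3*4] - 4*[6*(-4) - 3*20] + (-3)*[6*4 - 2*20]
  = 20*(-20) - 4*(-84) + (-3)*(-16) = -16
Dy = (-1)*[6*(-4) - 3*20] - 20*[2*(-4) - 3*(-2)] + (-3)*[2*20 - 6*(-2)]
  = (-1)*(-84) - 20*(-2) + (-3)*(52) = -32
Dz = (-1)*[2*20 - 6*4] - 4*[2*20 - 6*(-2)] + 20*[2*4 - 2*(-2)]
  = (-1)*(16) - 4*(52) + 20*(12) = 16
x = Dx/D = -16/-8 = 2, y = Dy/D = -32/-8 = 4, z = Dz/D = 16/-8 = -2
Check eq1: (-1)(2) + (4)(4) + (-3)(-2) = 20 = 20 ✓
Check eq2: (2)(2) + (2)(4) + (3)(-2) = 6 = 6 ✓
Check eq3: (-2)(2) + (4)(4) + (-4)(-2) = 20 = 20 ✓

x = 2, y = 4, z = -2


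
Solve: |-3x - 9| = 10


An absolute value equation |expr| = 10 gives two cases:
Case 1: -3x - 9 = 10
  -3x = 19, so x = -19/3
Case 2: -3x - 9 = -10
  -3x = -1, so x = 1/3

x = -19/3, x = 1/3


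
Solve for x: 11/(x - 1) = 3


Multiply both sides by (x - 1): 11 = 3(x - 1)
Distribute: 11 = 3x - 3
3x = 11 + 3 = 14
x = 14/3

x = 14/3


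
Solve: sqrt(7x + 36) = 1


Square both sides: 7x + 36 = 1^2 = 1
7x = 1 - 36 = -35
x = -5
Check: sqrt(7*(-5) + 36) = sqrt(1) = 1 ✓

x = -5


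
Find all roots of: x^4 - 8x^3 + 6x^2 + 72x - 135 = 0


Let p(x) = x^4 - 8x^3 + 6x^2 + 72x - 135. By the rational root theorem (leading coefficient 1), any rational root is an integer divisor of 135: try ±1, ±2, ... in turn.
Test x = 1: value = -64 ≠ 0.
Test x = -1: value = -192 ≠ 0.
Test x = 3: value = 0 ✓, so (x - 3) is a factor.
Synthetic division by (x - 3): bring down 1; 1(3) - 8 = -5; (-5)(3) + 6 = -9; (-9)(3) + 72 = 45; 45(3) - 135 = 0 → quotient x^3 - 5x^2 - 9x + 45, remainder 0.
Continue with the quotient x^3 - 5x^2 - 9x + 45 (candidates must divide 45; re-test x = 3 first in case it repeats).
Test x = 3: value = 0 ✓, so (x - 3) is a factor.
Synthetic division by (x - 3): bring down 1; 1(3) - 5 = -2; (-2)(3) - 9 = -15; (-15)(3) + 45 = 0 → quotient x^2 - 2x - 15, remainder 0.
Solve the quadratic x^2 - 2x - 15 = 0: discriminant = (-2)^2 - 4(1)(-15) = 4 + 60 = 64.
sqrt(64) = 8, so x = (2 ± 8)/2: x = 5 or x = -3.
Collecting all roots found:

x = -3, x = 3 (multiplicity 2), x = 5


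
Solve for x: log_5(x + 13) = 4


Convert to exponential form: x + 13 = 5^4 = 625
x = 625 - 13 = 612
Check: log_5(612 + 13) = log_5(625) = log_5(625) = 4 ✓

x = 612


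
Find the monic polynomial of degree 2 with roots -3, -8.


A monic polynomial with roots -3, -8 is:
p(x) = (x + 3)(x + 8)
After multiplying by (x + 3): x + 3
After multiplying by (x + 8): x^2 + 11x + 24

x^2 + 11x + 24


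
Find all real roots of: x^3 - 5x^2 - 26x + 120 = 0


Let p(x) = x^3 - 5x^2 - 26x + 120. By the rational root theorem (leading coefficient 1), any rational root is an integer divisor of 120: try ±1, ±2, ... in turn.
Test x = 1: value = 90 ≠ 0.
Test x = -1: value = 140 ≠ 0.
Test x = 2: value = 56 ≠ 0.
Test x = -2: value = 144 ≠ 0.
Test x = 3: value = 24 ≠ 0.
Test x = -3: value = 126 ≠ 0.
Test x = 4: value = 0 ✓, so (x - 4) is a factor.
Synthetic division by (x - 4): bring down 1; 1(4) - 5 = -1; (-1)(4) - 26 = -30; (-30)(4) + 120 = 0 → quotient x^2 - x - 30, remainder 0.
Solve the quadratic x^2 - x - 30 = 0: discriminant = (-1)^2 - 4(1)(-30) = 1 + 120 = 121.
sqrt(121) = 11, so x = (1 ± 11)/2: x = 6 or x = -5.

x = -5, x = 4, x = 6


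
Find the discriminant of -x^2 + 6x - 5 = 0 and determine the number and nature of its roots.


For ax^2 + bx + c = 0, discriminant D = b^2 - 4ac
Here a = -1, b = 6, c = -5
D = (6)^2 - 4(-1)(-5) = 36 - 20 = 16

D = 16 > 0 and is a perfect square (sqrt = 4)
The equation has 2 distinct real rational roots.

Discriminant = 16, 2 distinct real rational roots


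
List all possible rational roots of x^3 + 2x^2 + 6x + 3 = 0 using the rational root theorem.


Rational root theorem: possible roots are ±p/q where:
  p divides the constant term (3): p ∈ {1, 3}
  q divides the leading coefficient (1): q ∈ {1}

All possible rational roots: -3, -1, 1, 3

-3, -1, 1, 3


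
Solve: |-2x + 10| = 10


An absolute value equation |expr| = 10 gives two cases:
Case 1: -2x + 10 = 10
  -2x = 0, so x = 0
Case 2: -2x + 10 = -10
  -2x = -20, so x = 10

x = 0, x = 10


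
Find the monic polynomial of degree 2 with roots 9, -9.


A monic polynomial with roots 9, -9 is:
p(x) = (x - 9)(x + 9)
After multiplying by (x - 9): x - 9
After multiplying by (x + 9): x^2 - 81

x^2 - 81


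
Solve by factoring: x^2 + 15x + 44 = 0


We need two numbers that multiply to 44 and add to 15.
Those numbers are 4 and 11 (since 4 * 11 = 44 and 4 + 11 = 15).
So x^2 + 15x + 44 = (x + 4)(x + 11) = 0
Setting each factor to zero: x = -4 or x = -11

x = -11, x = -4


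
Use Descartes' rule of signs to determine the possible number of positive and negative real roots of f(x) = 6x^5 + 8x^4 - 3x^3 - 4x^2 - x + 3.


Descartes' rule of signs:

For positive roots, count sign changes in f(x) = 6x^5 + 8x^4 - 3x^3 - 4x^2 - x + 3:
Signs of coefficients: +, +, -, -, -, +
Number of sign changes: 2
Possible positive real roots: 2, 0

For negative roots, examine f(-x) = -6x^5 + 8x^4 + 3x^3 - 4x^2 + x + 3:
Signs of coefficients: -, +, +, -, +, +
Number of sign changes: 3
Possible negative real roots: 3, 1

Positive roots: 2 or 0; Negative roots: 3 or 1


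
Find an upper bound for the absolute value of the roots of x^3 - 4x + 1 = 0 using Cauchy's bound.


Cauchy's bound: all roots r satisfy |r| <= 1 + max(|a_i/a_n|) for i = 0,...,n-1
where a_n is the leading coefficient.

Coefficients: [1, 0, -4, 1]
Leading coefficient a_n = 1
Ratios |a_i/a_n|: 0, 4, 1
Maximum ratio: 4
Cauchy's bound: |r| <= 1 + 4 = 5

Upper bound = 5


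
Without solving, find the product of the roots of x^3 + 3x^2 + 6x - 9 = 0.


By Vieta's formulas for x^3 + bx^2 + cx + d = 0:
  r1 + r2 + r3 = -b/a = -3
  r1*r2 + r1*r3 + r2*r3 = c/a = 6
  r1*r2*r3 = -d/a = 9


Product = 9


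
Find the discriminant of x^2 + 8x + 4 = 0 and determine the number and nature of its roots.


For ax^2 + bx + c = 0, discriminant D = b^2 - 4ac
Here a = 1, b = 8, c = 4
D = (8)^2 - 4(1)(4) = 64 - 16 = 48

D = 48 > 0 but not a perfect square
The equation has 2 distinct real irrational roots.

Discriminant = 48, 2 distinct real irrational roots


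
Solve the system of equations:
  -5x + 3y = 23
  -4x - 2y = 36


Using Cramer's rule:
Determinant D = (-5)(-2) - (-4)(3) = 10 + 12 = 22
Dx = (23)(-2) - (36)(3) = -46 - 108 = -154
Dy = (-5)(36) - (-4)(23) = -180 + 92 = -88
x = Dx/D = -154/22 = -7
y = Dy/D = -88/22 = -4

x = -7, y = -4


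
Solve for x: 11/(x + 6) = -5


Multiply both sides by (x + 6): 11 = -5(x + 6)
Distribute: 11 = -5x - 30
-5x = 11 + 30 = 41
x = -41/5

x = -41/5


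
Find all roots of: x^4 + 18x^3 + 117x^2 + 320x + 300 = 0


Let p(x) = x^4 + 18x^3 + 117x^2 + 320x + 300. By the rational root theorem (leading coefficient 1), any rational root is an integer divisor of 300: try ±1, ±2, ... in turn.
Test x = 1: value = 756 ≠ 0.
Test x = -1: value = 80 ≠ 0.
Test x = 2: value = 1568 ≠ 0.
Test x = -2: value = 0 ✓, so (x + 2) is a factor.
Synthetic division by (x + 2): bring down 1; 1(-2) + 18 = 16; 16(-2) + 117 = 85; 85(-2) + 320 = 150; 150(-2) + 300 = 0 → quotient x^3 + 16x^2 + 85x + 150, remainder 0.
Continue with the quotient x^3 + 16x^2 + 85x + 150 (candidates must divide 150; re-test x = -2 first in case it repeats).
Test x = -2: value = 36 ≠ 0.
Test x = 3: value = 576 ≠ 0.
Test x = -3: value = 12 ≠ 0.
Test x = 5: value = 1100 ≠ 0.
Test x = -5: value = 0 ✓, so (x + 5) is a factor.
Synthetic division by (x + 5): bring down 1; 1(-5) + 16 = 11; 11(-5) + 85 = 30; 30(-5) + 150 = 0 → quotient x^2 + 11x + 30, remainder 0.
Solve the quadratic x^2 + 11x + 30 = 0: discriminant = 11^2 - 4(1)(30) = 121 - 120 = 1.
sqrt(1) = 1, so x = (-11 ± 1)/2: x = -5 or x = -6.
Collecting all roots found:

x = -6, x = -5 (multiplicity 2), x = -2


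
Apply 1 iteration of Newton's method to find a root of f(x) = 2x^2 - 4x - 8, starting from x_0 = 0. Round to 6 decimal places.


Newton's method: x_(n+1) = x_n - f(x_n)/f'(x_n)
f(x) = 2x^2 - 4x - 8
f'(x) = 4x - 4

Iteration 1:
  f(0.000000) = -8.000000
  f'(0.000000) = -4.000000
  x_1 = 0.000000 - (-8.000000)/(-4.000000) = -2.000000

x_1 = -2.000000


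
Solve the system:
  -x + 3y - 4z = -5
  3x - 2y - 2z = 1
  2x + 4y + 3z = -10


Using Cramer's rule. Expand each determinant along the first row.
D  = (-1)*[(-2)*3 - (-2)*4] - 3*[3*3 - (-2)*2] + (-4)*[3*4 - (-2)*2]
  = (-1)*(2) - 3*(13) + (-4)*(16) = -105
Dx = (-5)*[(-2)*3 - (-2)*4] - 3*[1*3 - (-2)*(-10)] + (-4)*[1*4 - (-2)*(-10)]
  = (-5)*(2) - 3*(-17) + (-4)*(-16) = 105
Dy = (-1)*[1*3 - (-2)*(-10)] - (-5)*[3*3 - (-2)*2] + (-4)*[3*(-10) - 1*2]
  = (-1)*(-17) - (-5)*(13) + (-4)*(-32) = 210
Dz = (-1)*[(-2)*(-10) - 1*4] - 3*[3*(-10) - 1*2] + (-5)*[3*4 - (-2)*2]
  = (-1)*(16) - 3*(-32) + (-5)*(16) = 0
x = Dx/D = 105/-105 = -1, y = Dy/D = 210/-105 = -2, z = Dz/D = 0/-105 = 0
Check eq1: (-1)(-1) + (3)(-2) + (-4)(0) = -5 = -5 ✓
Check eq2: (3)(-1) + (-2)(-2) + (-2)(0) = 1 = 1 ✓
Check eq3: (2)(-1) + (4)(-2) + (3)(0) = -10 = -10 ✓

x = -1, y = -2, z = 0


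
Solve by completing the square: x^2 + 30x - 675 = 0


Start: x^2 + 30x - 675 = 0
Move constant: x^2 + 30x = 675
Half of 30 is 15, squared is 225
Add 225 to both sides: x^2 + 30x + 225 = 900
(x + 15)^2 = 900
x + 15 = ±30
x = -15 + 30 = 15 or x = -15 - 30 = -45

x = -45, x = 15


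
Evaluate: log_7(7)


We need the exponent such that 7^? = 7
7^1 = 7
Therefore log_7(7) = 1

1


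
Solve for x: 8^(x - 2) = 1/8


Express both sides with the same base.
1/8 = 8^(-1)
Since the bases match, equate exponents: x - 2 = -1
So x = -1 - (-2) = 1

x = 1


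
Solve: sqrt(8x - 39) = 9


Square both sides: 8x - 39 = 9^2 = 81
8x = 81 + 39 = 120
x = 15
Check: sqrt(8*15 - 39) = sqrt(81) = 9 ✓

x = 15


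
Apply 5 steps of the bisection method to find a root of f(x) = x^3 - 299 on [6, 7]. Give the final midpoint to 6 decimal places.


f(x) = x^3 - 299
f(6) = -83 < 0
f(7) = 44 > 0

Step 1: midpoint = (6.000000 + 7.000000)/2 = 6.500000
  f(6.500000) = -24.375000
  f(mid) < 0, so root is in [6.500000, 7.000000]

Step 2: midpoint = (6.500000 + 7.000000)/2 = 6.750000
  f(6.750000) = 8.546875
  f(mid) > 0, so root is in [6.500000, 6.750000]

Step 3: midpoint = (6.500000 + 6.750000)/2 = 6.625000
  f(6.625000) = -8.224609
  f(mid) < 0, so root is in [6.625000, 6.750000]

Step 4: midpoint = (6.625000 + 6.750000)/2 = 6.687500
  f(6.687500) = 0.082764
  f(mid) > 0, so root is in [6.625000, 6.687500]

Step 5: midpoint = (6.625000 + 6.687500)/2 = 6.656250
  f(6.656250) = -4.090424
  f(mid) < 0, so root is in [6.656250, 6.687500]

midpoint = 6.656250


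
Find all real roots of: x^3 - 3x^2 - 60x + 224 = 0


Let p(x) = x^3 - 3x^2 - 60x + 224. By the rational root theorem (leading coefficient 1), any rational root is an integer divisor of 224: try ±1, ±2, ... in turn.
Test x = 1: value = 162 ≠ 0.
Test x = -1: value = 280 ≠ 0.
Test x = 2: value = 100 ≠ 0.
Test x = -2: value = 324 ≠ 0.
Test x = 4: value = 0 ✓, so (x - 4) is a factor.
Synthetic division by (x - 4): bring down 1; 1(4) - 3 = 1; 1(4) - 60 = -56; (-56)(4) + 224 = 0 → quotient x^2 + x - 56, remainder 0.
Solve the quadratic x^2 + x - 56 = 0: discriminant = 1^2 - 4(1)(-56) = 1 + 224 = 225.
sqrt(225) = 15, so x = (-1 ± 15)/2: x = 7 or x = -8.

x = -8, x = 4, x = 7


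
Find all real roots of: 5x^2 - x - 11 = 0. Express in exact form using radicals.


Using the quadratic formula: x = (-b ± sqrt(b^2 - 4ac)) / (2a)
Here a = 5, b = -1, c = -11
Discriminant = b^2 - 4ac = (-1)^2 - 4(5)(-11) = 1 + 220 = 221
Since discriminant = 221 > 0, there are two real roots.
x = (1 ± sqrt(221)) / 10
Numerically: x ≈ 1.5866 or x ≈ -1.3866

x = (1 + sqrt(221)) / 10 or x = (1 - sqrt(221)) / 10


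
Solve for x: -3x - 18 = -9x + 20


Starting with: -3x - 18 = -9x + 20
Move all x terms to left: (-3 + 9)x = 20 + 18
Simplify: 6x = 38
Divide both sides by 6: x = 19/3

x = 19/3


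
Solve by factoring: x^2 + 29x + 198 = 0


We need two numbers that multiply to 198 and add to 29.
Those numbers are 18 and 11 (since 18 * 11 = 198 and 18 + 11 = 29).
So x^2 + 29x + 198 = (x + 18)(x + 11) = 0
Setting each factor to zero: x = -18 or x = -11

x = -18, x = -11


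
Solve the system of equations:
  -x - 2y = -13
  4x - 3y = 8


Using Cramer's rule:
Determinant D = (-1)(-3) - (4)(-2) = 3 + 8 = 11
Dx = (-13)(-3) - (8)(-2) = 39 + 16 = 55
Dy = (-1)(8) - (4)(-13) = -8 + 52 = 44
x = Dx/D = 55/11 = 5
y = Dy/D = 44/11 = 4

x = 5, y = 4


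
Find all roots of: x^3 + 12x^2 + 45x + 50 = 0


Let p(x) = x^3 + 12x^2 + 45x + 50. By the rational root theorem (leading coefficient 1), any rational root is an integer divisor of 50: try ±1, ±2, ... in turn.
Test x = 1: value = 108 ≠ 0.
Test x = -1: value = 16 ≠ 0.
Test x = 2: value = 196 ≠ 0.
Test x = -2: value = 0 ✓, so (x + 2) is a factor.
Synthetic division by (x + 2): bring down 1; 1(-2) + 12 = 10; 10(-2) + 45 = 25; 25(-2) + 50 = 0 → quotient x^2 + 10x + 25, remainder 0.
Solve the quadratic x^2 + 10x + 25 = 0: discriminant = 10^2 - 4(1)(25) = 100 - 100 = 0.
Discriminant = 0, so a double root: x = -10/2 = -5.
Collecting all roots found:

x = -5 (multiplicity 2), x = -2


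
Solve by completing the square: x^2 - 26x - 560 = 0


Start: x^2 - 26x - 560 = 0
Move constant: x^2 - 26x = 560
Half of -26 is -13, squared is 169
Add 169 to both sides: x^2 - 26x + 169 = 729
(x - 13)^2 = 729
x - 13 = ±27
x = 13 + 27 = 40 or x = 13 - 27 = -14

x = -14, x = 40


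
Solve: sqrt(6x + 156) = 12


Square both sides: 6x + 156 = 12^2 = 144
6x = 144 - 156 = -12
x = -2
Check: sqrt(6*(-2) + 156) = sqrt(144) = 12 ✓

x = -2


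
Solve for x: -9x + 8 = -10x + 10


Starting with: -9x + 8 = -10x + 10
Move all x terms to left: (-9 + 10)x = 10 - 8
Simplify: x = 2
Divide both sides by 1: x = 2

x = 2


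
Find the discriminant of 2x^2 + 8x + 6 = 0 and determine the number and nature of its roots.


For ax^2 + bx + c = 0, discriminant D = b^2 - 4ac
Here a = 2, b = 8, c = 6
D = (8)^2 - 4(2)(6) = 64 - 48 = 16

D = 16 > 0 and is a perfect square (sqrt = 4)
The equation has 2 distinct real rational roots.

Discriminant = 16, 2 distinct real rational roots


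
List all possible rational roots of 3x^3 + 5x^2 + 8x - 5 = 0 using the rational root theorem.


Rational root theorem: possible roots are ±p/q where:
  p divides the constant term (-5): p ∈ {1, 5}
  q divides the leading coefficient (3): q ∈ {1, 3}

All possible rational roots: -5, -5/3, -1, -1/3, 1/3, 1, 5/3, 5

-5, -5/3, -1, -1/3, 1/3, 1, 5/3, 5


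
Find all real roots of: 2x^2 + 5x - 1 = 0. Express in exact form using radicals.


Using the quadratic formula: x = (-b ± sqrt(b^2 - 4ac)) / (2a)
Here a = 2, b = 5, c = -1
Discriminant = b^2 - 4ac = 5^2 - 4(2)(-1) = 25 + 8 = 33
Since discriminant = 33 > 0, there are two real roots.
x = (-5 ± sqrt(33)) / 4
Numerically: x ≈ 0.1861 or x ≈ -2.6861

x = (-5 + sqrt(33)) / 4 or x = (-5 - sqrt(33)) / 4


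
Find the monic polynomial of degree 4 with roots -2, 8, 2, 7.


A monic polynomial with roots -2, 8, 2, 7 is:
p(x) = (x + 2)(x - 8)(x - 2)(x - 7)
After multiplying by (x + 2): x + 2
After multiplying by (x - 8): x^2 - 6x - 16
After multiplying by (x - 2): x^3 - 8x^2 - 4x + 32
After multiplying by (x - 7): x^4 - 15x^3 + 52x^2 + 60x - 224

x^4 - 15x^3 + 52x^2 + 60x - 224


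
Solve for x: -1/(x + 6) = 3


Multiply both sides by (x + 6): -1 = 3(x + 6)
Distribute: -1 = 3x + 18
3x = -1 - 18 = -19
x = -19/3

x = -19/3


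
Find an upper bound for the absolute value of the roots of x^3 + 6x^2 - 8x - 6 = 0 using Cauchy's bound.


Cauchy's bound: all roots r satisfy |r| <= 1 + max(|a_i/a_n|) for i = 0,...,n-1
where a_n is the leading coefficient.

Coefficients: [1, 6, -8, -6]
Leading coefficient a_n = 1
Ratios |a_i/a_n|: 6, 8, 6
Maximum ratio: 8
Cauchy's bound: |r| <= 1 + 8 = 9

Upper bound = 9


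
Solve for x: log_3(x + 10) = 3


Convert to exponential form: x + 10 = 3^3 = 27
x = 27 - 10 = 17
Check: log_3(17 + 10) = log_3(27) = log_3(27) = 3 ✓

x = 17


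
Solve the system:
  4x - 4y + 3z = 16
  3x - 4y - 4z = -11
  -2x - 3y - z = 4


Using Cramer's rule. Expand each determinant along the first row.
D  = 4*[(-4)*(-1) - (-4)*(-3)] - (-4)*[3*(-1) - (-4)*(-2)] + 3*[3*(-3) - (-4)*(-2)]
  = 4*(-8) - (-4)*(-11) + 3*(-17) = -127
Dx = 16*[(-4)*(-1) - (-4)*(-3)] - (-4)*[(-11)*(-1) - (-4)*4] + 3*[(-11)*(-3) - (-4)*4]
  = 16*(-8) - (-4)*(27) + 3*(49) = 127
Dy = 4*[(-11)*(-1) - (-4)*4] - 16*[3*(-1) - (-4)*(-2)] + 3*[3*4 - (-11)*(-2)]
  = 4*(27) - 16*(-11) + 3*(-10) = 254
Dz = 4*[(-4)*4 - (-11)*(-3)] - (-4)*[3*4 - (-11)*(-2)] + 16*[3*(-3) - (-4)*(-2)]
  = 4*(-49) - (-4)*(-10) + 16*(-17) = -508
x = Dx/D = 127/-127 = -1, y = Dy/D = 254/-127 = -2, z = Dz/D = -508/-127 = 4
Check eq1: (4)(-1) + (-4)(-2) + (3)(4) = 16 = 16 ✓
Check eq2: (3)(-1) + (-4)(-2) + (-4)(4) = -11 = -11 ✓
Check eq3: (-2)(-1) + (-3)(-2) + (-1)(4) = 4 = 4 ✓

x = -1, y = -2, z = 4


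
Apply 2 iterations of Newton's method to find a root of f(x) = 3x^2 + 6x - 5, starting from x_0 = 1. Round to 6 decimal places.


Newton's method: x_(n+1) = x_n - f(x_n)/f'(x_n)
f(x) = 3x^2 + 6x - 5
f'(x) = 6x + 6

Iteration 1:
  f(1.000000) = 4.000000
  f'(1.000000) = 12.000000
  x_1 = 1.000000 - (4.000000)/(12.000000) = 0.666667

Iteration 2:
  f(0.666667) = 0.333333
  f'(0.666667) = 10.000000
  x_2 = 0.666667 - (0.333333)/(10.000000) = 0.633333

x_2 = 0.633333


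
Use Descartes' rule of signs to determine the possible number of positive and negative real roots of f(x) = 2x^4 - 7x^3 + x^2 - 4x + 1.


Descartes' rule of signs:

For positive roots, count sign changes in f(x) = 2x^4 - 7x^3 + x^2 - 4x + 1:
Signs of coefficients: +, -, +, -, +
Number of sign changes: 4
Possible positive real roots: 4, 2, 0

For negative roots, examine f(-x) = 2x^4 + 7x^3 + x^2 + 4x + 1:
Signs of coefficients: +, +, +, +, +
Number of sign changes: 0
Possible negative real roots: 0

Positive roots: 4 or 2 or 0; Negative roots: 0


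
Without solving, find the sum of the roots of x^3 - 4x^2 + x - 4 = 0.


By Vieta's formulas for x^3 + bx^2 + cx + d = 0:
  r1 + r2 + r3 = -b/a = 4
  r1*r2 + r1*r3 + r2*r3 = c/a = 1
  r1*r2*r3 = -d/a = 4


Sum = 4


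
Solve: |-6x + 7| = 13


An absolute value equation |expr| = 13 gives two cases:
Case 1: -6x + 7 = 13
  -6x = 6, so x = -1
Case 2: -6x + 7 = -13
  -6x = -20, so x = 10/3

x = -1, x = 10/3


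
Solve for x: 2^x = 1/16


Express both sides with the same base.
1/16 = 2^(-4)
Since the bases match: x = -4

x = -4


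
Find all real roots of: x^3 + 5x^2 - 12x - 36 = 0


Let p(x) = x^3 + 5x^2 - 12x - 36. By the rational root theorem (leading coefficient 1), any rational root is an integer divisor of 36: try ±1, ±2, ... in turn.
Test x = 1: value = -42 ≠ 0.
Test x = -1: value = -20 ≠ 0.
Test x = 2: value = -32 ≠ 0.
Test x = -2: value = 0 ✓, so (x + 2) is a factor.
Synthetic division by (x + 2): bring down 1; 1(-2) + 5 = 3; 3(-2) - 12 = -18; (-18)(-2) - 36 = 0 → quotient x^2 + 3x - 18, remainder 0.
Solve the quadratic x^2 + 3x - 18 = 0: discriminant = 3^2 - 4(1)(-18) = 9 + 72 = 81.
sqrt(81) = 9, so x = (-3 ± 9)/2: x = 3 or x = -6.

x = -6, x = -2, x = 3


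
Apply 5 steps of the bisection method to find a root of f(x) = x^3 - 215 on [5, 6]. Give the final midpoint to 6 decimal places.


f(x) = x^3 - 215
f(5) = -90 < 0
f(6) = 1 > 0

Step 1: midpoint = (5.000000 + 6.000000)/2 = 5.500000
  f(5.500000) = -48.625000
  f(mid) < 0, so root is in [5.500000, 6.000000]

Step 2: midpoint = (5.500000 + 6.000000)/2 = 5.750000
  f(5.750000) = -24.890625
  f(mid) < 0, so root is in [5.750000, 6.000000]

Step 3: midpoint = (5.750000 + 6.000000)/2 = 5.875000
  f(5.875000) = -12.220703
  f(mid) < 0, so root is in [5.875000, 6.000000]

Step 4: midpoint = (5.875000 + 6.000000)/2 = 5.937500
  f(5.937500) = -5.679932
  f(mid) < 0, so root is in [5.937500, 6.000000]

Step 5: midpoint = (5.937500 + 6.000000)/2 = 5.968750
  f(5.968750) = -2.357452
  f(mid) < 0, so root is in [5.968750, 6.000000]

midpoint = 5.968750


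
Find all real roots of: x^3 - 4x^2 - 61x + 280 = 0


Let p(x) = x^3 - 4x^2 - 61x + 280. By the rational root theorem (leading coefficient 1), any rational root is an integer divisor of 280: try ±1, ±2, ... in turn.
Test x = 1: value = 216 ≠ 0.
Test x = -1: value = 336 ≠ 0.
Test x = 2: value = 150 ≠ 0.
Test x = -2: value = 378 ≠ 0.
Test x = 4: value = 36 ≠ 0.
Test x = -4: value = 396 ≠ 0.
Test x = 5: value = 0 ✓, so (x - 5) is a factor.
Synthetic division by (x - 5): bring down 1; 1(5) - 4 = 1; 1(5) - 61 = -56; (-56)(5) + 280 = 0 → quotient x^2 + x - 56, remainder 0.
Solve the quadratic x^2 + x - 56 = 0: discriminant = 1^2 - 4(1)(-56) = 1 + 224 = 225.
sqrt(225) = 15, so x = (-1 ± 15)/2: x = 7 or x = -8.

x = -8, x = 5, x = 7


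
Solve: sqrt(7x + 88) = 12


Square both sides: 7x + 88 = 12^2 = 144
7x = 144 - 88 = 56
x = 8
Check: sqrt(7*8 + 88) = sqrt(144) = 12 ✓

x = 8


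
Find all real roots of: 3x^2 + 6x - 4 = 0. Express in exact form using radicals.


Using the quadratic formula: x = (-b ± sqrt(b^2 - 4ac)) / (2a)
Here a = 3, b = 6, c = -4
Discriminant = b^2 - 4ac = 6^2 - 4(3)(-4) = 36 + 48 = 84
Since discriminant = 84 > 0, there are two real roots.
x = (-6 ± 2*sqrt(21)) / 6
Simplifying: x = (-3 ± sqrt(21)) / 3
Numerically: x ≈ 0.5275 or x ≈ -2.5275

x = (-3 + sqrt(21)) / 3 or x = (-3 - sqrt(21)) / 3


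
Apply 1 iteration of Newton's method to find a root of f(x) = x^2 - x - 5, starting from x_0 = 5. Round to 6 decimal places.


Newton's method: x_(n+1) = x_n - f(x_n)/f'(x_n)
f(x) = x^2 - x - 5
f'(x) = 2x - 1

Iteration 1:
  f(5.000000) = 15.000000
  f'(5.000000) = 9.000000
  x_1 = 5.000000 - (15.000000)/(9.000000) = 3.333333

x_1 = 3.333333


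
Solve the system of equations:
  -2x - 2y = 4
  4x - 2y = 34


Using Cramer's rule:
Determinant D = (-2)(-2) - (4)(-2) = 4 + 8 = 12
Dx = (4)(-2) - (34)(-2) = -8 + 68 = 60
Dy = (-2)(34) - (4)(4) = -68 - 16 = -84
x = Dx/D = 60/12 = 5
y = Dy/D = -84/12 = -7

x = 5, y = -7


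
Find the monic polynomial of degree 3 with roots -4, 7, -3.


A monic polynomial with roots -4, 7, -3 is:
p(x) = (x + 4)(x - 7)(x + 3)
After multiplying by (x + 4): x + 4
After multiplying by (x - 7): x^2 - 3x - 28
After multiplying by (x + 3): x^3 - 37x - 84

x^3 - 37x - 84


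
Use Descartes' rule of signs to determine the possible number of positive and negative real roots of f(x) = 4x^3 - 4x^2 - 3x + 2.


Descartes' rule of signs:

For positive roots, count sign changes in f(x) = 4x^3 - 4x^2 - 3x + 2:
Signs of coefficients: +, -, -, +
Number of sign changes: 2
Possible positive real roots: 2, 0

For negative roots, examine f(-x) = -4x^3 - 4x^2 + 3x + 2:
Signs of coefficients: -, -, +, +
Number of sign changes: 1
Possible negative real roots: 1

Positive roots: 2 or 0; Negative roots: 1


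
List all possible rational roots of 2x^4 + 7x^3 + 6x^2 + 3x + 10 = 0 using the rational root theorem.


Rational root theorem: possible roots are ±p/q where:
  p divides the constant term (10): p ∈ {1, 2, 5, 10}
  q divides the leading coefficient (2): q ∈ {1, 2}

All possible rational roots: -10, -5, -5/2, -2, -1, -1/2, 1/2, 1, 2, 5/2, 5, 10

-10, -5, -5/2, -2, -1, -1/2, 1/2, 1, 2, 5/2, 5, 10


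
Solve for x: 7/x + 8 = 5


Subtract 8 from both sides: 7/x = -3
Multiply both sides by x: 7 = -3 * x
Divide by -3: x = -7/3

x = -7/3


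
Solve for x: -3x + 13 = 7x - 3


Starting with: -3x + 13 = 7x - 3
Move all x terms to left: (-3 - 7)x = -3 - 13
Simplify: -10x = -16
Divide both sides by -10: x = 8/5

x = 8/5


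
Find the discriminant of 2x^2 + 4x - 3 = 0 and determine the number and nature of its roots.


For ax^2 + bx + c = 0, discriminant D = b^2 - 4ac
Here a = 2, b = 4, c = -3
D = (4)^2 - 4(2)(-3) = 16 + 24 = 40

D = 40 > 0 but not a perfect square
The equation has 2 distinct real irrational roots.

Discriminant = 40, 2 distinct real irrational roots


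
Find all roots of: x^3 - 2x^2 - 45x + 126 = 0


Let p(x) = x^3 - 2x^2 - 45x + 126. By the rational root theorem (leading coefficient 1), any rational root is an integer divisor of 126: try ±1, ±2, ... in turn.
Test x = 1: value = 80 ≠ 0.
Test x = -1: value = 168 ≠ 0.
Test x = 2: value = 36 ≠ 0.
Test x = -2: value = 200 ≠ 0.
Test x = 3: value = 0 ✓, so (x - 3) is a factor.
Synthetic division by (x - 3): bring down 1; 1(3) - 2 = 1; 1(3) - 45 = -42; (-42)(3) + 126 = 0 → quotient x^2 + x - 42, remainder 0.
Solve the quadratic x^2 + x - 42 = 0: discriminant = 1^2 - 4(1)(-42) = 1 + 168 = 169.
sqrt(169) = 13, so x = (-1 ± 13)/2: x = 6 or x = -7.
Collecting all roots found:

x = -7, x = 3, x = 6


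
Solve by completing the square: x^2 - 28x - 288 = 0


Start: x^2 - 28x - 288 = 0
Move constant: x^2 - 28x = 288
Half of -28 is -14, squared is 196
Add 196 to both sides: x^2 - 28x + 196 = 484
(x - 14)^2 = 484
x - 14 = ±22
x = 14 + 22 = 36 or x = 14 - 22 = -8

x = -8, x = 36


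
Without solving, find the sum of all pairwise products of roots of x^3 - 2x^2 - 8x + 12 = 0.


By Vieta's formulas for x^3 + bx^2 + cx + d = 0:
  r1 + r2 + r3 = -b/a = 2
  r1*r2 + r1*r3 + r2*r3 = c/a = -8
  r1*r2*r3 = -d/a = -12


Sum of pairwise products = -8


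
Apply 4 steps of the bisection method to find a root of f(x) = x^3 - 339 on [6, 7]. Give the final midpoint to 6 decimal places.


f(x) = x^3 - 339
f(6) = -123 < 0
f(7) = 4 > 0

Step 1: midpoint = (6.000000 + 7.000000)/2 = 6.500000
  f(6.500000) = -64.375000
  f(mid) < 0, so root is in [6.500000, 7.000000]

Step 2: midpoint = (6.500000 + 7.000000)/2 = 6.750000
  f(6.750000) = -31.453125
  f(mid) < 0, so root is in [6.750000, 7.000000]

Step 3: midpoint = (6.750000 + 7.000000)/2 = 6.875000
  f(6.875000) = -14.048828
  f(mid) < 0, so root is in [6.875000, 7.000000]

Step 4: midpoint = (6.875000 + 7.000000)/2 = 6.937500
  f(6.937500) = -5.105713
  f(mid) < 0, so root is in [6.937500, 7.000000]

midpoint = 6.937500


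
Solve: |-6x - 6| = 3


An absolute value equation |expr| = 3 gives two cases:
Case 1: -6x - 6 = 3
  -6x = 9, so x = -3/2
Case 2: -6x - 6 = -3
  -6x = 3, so x = -1/2

x = -3/2, x = -1/2


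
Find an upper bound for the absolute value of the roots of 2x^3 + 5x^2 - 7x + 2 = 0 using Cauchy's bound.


Cauchy's bound: all roots r satisfy |r| <= 1 + max(|a_i/a_n|) for i = 0,...,n-1
where a_n is the leading coefficient.

Coefficients: [2, 5, -7, 2]
Leading coefficient a_n = 2
Ratios |a_i/a_n|: 5/2, 7/2, 1
Maximum ratio: 7/2
Cauchy's bound: |r| <= 1 + 7/2 = 9/2

Upper bound = 9/2


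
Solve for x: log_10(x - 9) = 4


Convert to exponential form: x - 9 = 10^4 = 10000
x = 10000 + 9 = 10009
Check: log_10(10009 - 9) = log_10(10000) = log_10(10000) = 4 ✓

x = 10009


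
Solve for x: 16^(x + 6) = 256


Express both sides with the same base.
256 = 16^2
Since the bases match, equate exponents: x + 6 = 2
So x = 2 - (6) = -4

x = -4


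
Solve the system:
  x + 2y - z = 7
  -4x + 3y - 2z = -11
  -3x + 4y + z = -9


Using Cramer's rule. Expand each determinant along the first row.
D  = 1*[3*1 - (-2)*4] - 2*[(-4)*1 - (-2)*(-3)] + (-1)*[(-4)*4 - 3*(-3)]
  = 1*(11) - 2*(-10) + (-1)*(-7) = 38
Dx = 7*[3*1 - (-2)*4] - 2*[(-11)*1 - (-2)*(-9)] + (-1)*[(-11)*4 - 3*(-9)]
  = 7*(11) - 2*(-29) + (-1)*(-17) = 152
Dy = 1*[(-11)*1 - (-2)*(-9)] - 7*[(-4)*1 - (-2)*(-3)] + (-1)*[(-4)*(-9) - (-11)*(-3)]
  = 1*(-29) - 7*(-10) + (-1)*(3) = 38
Dz = 1*[3*(-9) - (-11)*4] - 2*[(-4)*(-9) - (-11)*(-3)] + 7*[(-4)*4 - 3*(-3)]
  = 1*(17) - 2*(3) + 7*(-7) = -38
x = Dx/D = 152/38 = 4, y = Dy/D = 38/38 = 1, z = Dz/D = -38/38 = -1
Check eq1: (1)(4) + (2)(1) + (-1)(-1) = 7 = 7 ✓
Check eq2: (-4)(4) + (3)(1) + (-2)(-1) = -11 = -11 ✓
Check eq3: (-3)(4) + (4)(1) + (1)(-1) = -9 = -9 ✓

x = 4, y = 1, z = -1


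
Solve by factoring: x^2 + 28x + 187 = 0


We need two numbers that multiply to 187 and add to 28.
Those numbers are 11 and 17 (since 11 * 17 = 187 and 11 + 17 = 28).
So x^2 + 28x + 187 = (x + 11)(x + 17) = 0
Setting each factor to zero: x = -11 or x = -17

x = -17, x = -11


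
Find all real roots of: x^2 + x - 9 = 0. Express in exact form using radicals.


Using the quadratic formula: x = (-b ± sqrt(b^2 - 4ac)) / (2a)
Here a = 1, b = 1, c = -9
Discriminant = b^2 - 4ac = 1^2 - 4(1)(-9) = 1 + 36 = 37
Since discriminant = 37 > 0, there are two real roots.
x = (-1 ± sqrt(37)) / 2
Numerically: x ≈ 2.5414 or x ≈ -3.5414

x = (-1 + sqrt(37)) / 2 or x = (-1 - sqrt(37)) / 2
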